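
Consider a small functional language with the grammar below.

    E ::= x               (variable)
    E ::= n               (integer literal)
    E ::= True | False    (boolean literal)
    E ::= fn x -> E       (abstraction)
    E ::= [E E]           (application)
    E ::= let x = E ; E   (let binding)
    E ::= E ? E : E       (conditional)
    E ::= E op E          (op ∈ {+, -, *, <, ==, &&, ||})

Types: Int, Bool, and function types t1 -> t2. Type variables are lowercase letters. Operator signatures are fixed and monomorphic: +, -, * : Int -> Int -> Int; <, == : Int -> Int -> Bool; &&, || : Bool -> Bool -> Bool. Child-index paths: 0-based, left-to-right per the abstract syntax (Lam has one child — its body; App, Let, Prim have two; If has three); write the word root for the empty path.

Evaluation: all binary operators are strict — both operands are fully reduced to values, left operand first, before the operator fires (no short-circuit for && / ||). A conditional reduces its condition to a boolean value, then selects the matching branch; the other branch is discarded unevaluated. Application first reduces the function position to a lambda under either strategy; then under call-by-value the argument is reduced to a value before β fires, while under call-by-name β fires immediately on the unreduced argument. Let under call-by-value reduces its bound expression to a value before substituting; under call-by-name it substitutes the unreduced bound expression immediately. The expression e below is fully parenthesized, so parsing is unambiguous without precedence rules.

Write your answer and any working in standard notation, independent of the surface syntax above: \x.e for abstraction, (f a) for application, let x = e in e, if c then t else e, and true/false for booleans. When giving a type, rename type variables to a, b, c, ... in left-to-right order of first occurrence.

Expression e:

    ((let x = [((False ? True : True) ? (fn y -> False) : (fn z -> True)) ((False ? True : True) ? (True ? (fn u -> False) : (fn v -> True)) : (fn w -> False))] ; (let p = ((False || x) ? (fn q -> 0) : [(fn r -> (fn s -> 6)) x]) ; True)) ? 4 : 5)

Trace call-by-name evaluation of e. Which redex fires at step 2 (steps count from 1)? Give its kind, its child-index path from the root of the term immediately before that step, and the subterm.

Answer: let at 0 : (let p = (if (false || ((if (if false then true else true) then (\y.false) else (\z.true)) (if (if false then true else true) then (if true then (\u.false) else (\v.true)) else (\w.false)))) then (\q.0) else ((\r.(\s.6)) ((if (if false then true else true) then (\y.false) else (\z.true)) (if (if false then true else true) then (if true then (\u.false) else (\v.true)) else (\w.false))))) in true)

Trace:
step 0: (if (let x = ((if (if false then true else true) then (\y.false) else (\z.true)) (if (if false then true else true) then (if true then (\u.false) else (\v.true)) else (\w.false))) in (let p = (if (false || x) then (\q.0) else ((\r.(\s.6)) x)) in true)) then 4 else 5)
step 1: [let@0] (if (let p = (if (false || ((if (if false then true else true) then (\y.false) else (\z.true)) (if (if false then true else true) then (if true then (\u.false) else (\v.true)) else (\w.false)))) then (\q.0) else ((\r.(\s.6)) ((if (if false then true else true) then (\y.false) else (\z.true)) (if (if false then true else true) then (if true then (\u.false) else (\v.true)) else (\w.false))))) in true) then 4 else 5)
step 2: [let@0] (if true then 4 else 5)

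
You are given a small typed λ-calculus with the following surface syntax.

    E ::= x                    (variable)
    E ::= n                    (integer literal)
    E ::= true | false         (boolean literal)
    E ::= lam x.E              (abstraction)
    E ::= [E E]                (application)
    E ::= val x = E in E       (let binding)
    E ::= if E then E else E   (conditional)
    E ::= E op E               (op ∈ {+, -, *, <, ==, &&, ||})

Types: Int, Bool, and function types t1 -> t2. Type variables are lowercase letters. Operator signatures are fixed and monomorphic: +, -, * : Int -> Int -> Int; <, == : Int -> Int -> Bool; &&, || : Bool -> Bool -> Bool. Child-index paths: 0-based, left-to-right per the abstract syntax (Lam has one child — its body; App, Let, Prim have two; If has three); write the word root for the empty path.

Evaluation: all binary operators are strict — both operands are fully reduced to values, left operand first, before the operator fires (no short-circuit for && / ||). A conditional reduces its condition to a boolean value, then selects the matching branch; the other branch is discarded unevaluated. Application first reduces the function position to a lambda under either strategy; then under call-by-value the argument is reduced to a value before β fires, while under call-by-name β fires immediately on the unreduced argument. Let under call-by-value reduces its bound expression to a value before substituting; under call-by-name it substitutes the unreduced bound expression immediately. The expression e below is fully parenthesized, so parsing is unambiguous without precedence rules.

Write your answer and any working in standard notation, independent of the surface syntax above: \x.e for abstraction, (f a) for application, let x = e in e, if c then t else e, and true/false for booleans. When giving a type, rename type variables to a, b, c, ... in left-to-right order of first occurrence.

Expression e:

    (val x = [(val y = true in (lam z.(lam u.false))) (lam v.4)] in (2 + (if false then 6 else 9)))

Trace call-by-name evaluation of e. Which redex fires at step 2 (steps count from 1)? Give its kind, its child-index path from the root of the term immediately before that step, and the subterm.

Working:
step 0: (let x = ((let y = true in (\z.(\u.false))) (\v.4)) in (2 + (if false then 6 else 9)))
step 1: [let@root] (2 + (if false then 6 else 9))
step 2: [if@1] (2 + 9)

Answer: if at 1 : (if false then 6 else 9)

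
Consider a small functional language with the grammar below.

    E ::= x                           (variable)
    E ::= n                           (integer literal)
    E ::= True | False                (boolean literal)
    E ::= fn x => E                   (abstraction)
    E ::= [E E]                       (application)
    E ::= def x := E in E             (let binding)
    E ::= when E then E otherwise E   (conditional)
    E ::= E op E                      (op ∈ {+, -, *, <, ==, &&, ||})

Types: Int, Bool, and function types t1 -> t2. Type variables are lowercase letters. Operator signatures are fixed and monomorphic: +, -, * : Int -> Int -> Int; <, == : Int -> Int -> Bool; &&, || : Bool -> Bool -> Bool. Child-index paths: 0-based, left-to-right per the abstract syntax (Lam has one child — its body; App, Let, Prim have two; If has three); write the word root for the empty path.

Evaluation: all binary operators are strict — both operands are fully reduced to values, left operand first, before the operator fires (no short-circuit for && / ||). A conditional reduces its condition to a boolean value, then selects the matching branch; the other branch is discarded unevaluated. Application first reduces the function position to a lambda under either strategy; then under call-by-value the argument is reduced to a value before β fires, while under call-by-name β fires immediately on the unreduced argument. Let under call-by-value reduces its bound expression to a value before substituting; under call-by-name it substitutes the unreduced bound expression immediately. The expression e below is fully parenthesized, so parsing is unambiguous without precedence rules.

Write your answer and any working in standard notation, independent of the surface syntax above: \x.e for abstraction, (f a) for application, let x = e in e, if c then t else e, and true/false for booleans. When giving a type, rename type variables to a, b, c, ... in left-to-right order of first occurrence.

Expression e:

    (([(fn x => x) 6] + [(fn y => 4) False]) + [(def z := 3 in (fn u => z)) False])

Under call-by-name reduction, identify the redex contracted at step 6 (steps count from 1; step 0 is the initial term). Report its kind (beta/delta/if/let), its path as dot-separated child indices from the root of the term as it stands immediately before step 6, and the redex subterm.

Working:
step 0: ((((\x.x) 6) + ((\y.4) false)) + ((let z = 3 in (\u.z)) false))
step 1: [beta@0.0] ((6 + ((\y.4) false)) + ((let z = 3 in (\u.z)) false))
step 2: [beta@0.1] ((6 + 4) + ((let z = 3 in (\u.z)) false))
step 3: [delta@0] (10 + ((let z = 3 in (\u.z)) false))
step 4: [let@1.0] (10 + ((\u.3) false))
step 5: [beta@1] (10 + 3)
step 6: [delta@root] 13

Answer: delta at root : (10 + 3)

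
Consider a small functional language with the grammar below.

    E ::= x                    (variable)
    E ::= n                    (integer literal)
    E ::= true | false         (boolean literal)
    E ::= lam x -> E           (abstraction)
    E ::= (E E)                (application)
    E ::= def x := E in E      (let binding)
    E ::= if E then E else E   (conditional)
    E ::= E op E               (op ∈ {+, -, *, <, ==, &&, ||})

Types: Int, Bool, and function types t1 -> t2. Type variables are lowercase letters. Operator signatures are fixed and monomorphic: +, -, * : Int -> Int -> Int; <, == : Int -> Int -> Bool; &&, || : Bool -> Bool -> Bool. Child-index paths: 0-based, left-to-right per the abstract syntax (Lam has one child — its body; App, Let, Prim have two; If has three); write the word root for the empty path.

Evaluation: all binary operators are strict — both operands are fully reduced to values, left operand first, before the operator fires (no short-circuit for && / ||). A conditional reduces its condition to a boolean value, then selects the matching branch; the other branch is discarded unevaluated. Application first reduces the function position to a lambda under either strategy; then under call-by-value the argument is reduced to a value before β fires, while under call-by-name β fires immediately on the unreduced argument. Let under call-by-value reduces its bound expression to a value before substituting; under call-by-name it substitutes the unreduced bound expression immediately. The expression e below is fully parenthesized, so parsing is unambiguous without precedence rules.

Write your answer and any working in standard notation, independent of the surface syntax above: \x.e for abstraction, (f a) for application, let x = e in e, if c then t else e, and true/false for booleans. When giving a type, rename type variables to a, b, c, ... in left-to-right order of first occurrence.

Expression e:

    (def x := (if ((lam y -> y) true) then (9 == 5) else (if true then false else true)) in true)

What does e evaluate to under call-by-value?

Answer: true

Trace:
step 0: (let x = (if ((\y.y) true) then (9 == 5) else (if true then false else true)) in true)
step 1: [beta@0.0] (let x = (if true then (9 == 5) else (if true then false else true)) in true)
step 2: [if@0] (let x = (9 == 5) in true)
step 3: [delta@0] (let x = false in true)
step 4: [let@root] true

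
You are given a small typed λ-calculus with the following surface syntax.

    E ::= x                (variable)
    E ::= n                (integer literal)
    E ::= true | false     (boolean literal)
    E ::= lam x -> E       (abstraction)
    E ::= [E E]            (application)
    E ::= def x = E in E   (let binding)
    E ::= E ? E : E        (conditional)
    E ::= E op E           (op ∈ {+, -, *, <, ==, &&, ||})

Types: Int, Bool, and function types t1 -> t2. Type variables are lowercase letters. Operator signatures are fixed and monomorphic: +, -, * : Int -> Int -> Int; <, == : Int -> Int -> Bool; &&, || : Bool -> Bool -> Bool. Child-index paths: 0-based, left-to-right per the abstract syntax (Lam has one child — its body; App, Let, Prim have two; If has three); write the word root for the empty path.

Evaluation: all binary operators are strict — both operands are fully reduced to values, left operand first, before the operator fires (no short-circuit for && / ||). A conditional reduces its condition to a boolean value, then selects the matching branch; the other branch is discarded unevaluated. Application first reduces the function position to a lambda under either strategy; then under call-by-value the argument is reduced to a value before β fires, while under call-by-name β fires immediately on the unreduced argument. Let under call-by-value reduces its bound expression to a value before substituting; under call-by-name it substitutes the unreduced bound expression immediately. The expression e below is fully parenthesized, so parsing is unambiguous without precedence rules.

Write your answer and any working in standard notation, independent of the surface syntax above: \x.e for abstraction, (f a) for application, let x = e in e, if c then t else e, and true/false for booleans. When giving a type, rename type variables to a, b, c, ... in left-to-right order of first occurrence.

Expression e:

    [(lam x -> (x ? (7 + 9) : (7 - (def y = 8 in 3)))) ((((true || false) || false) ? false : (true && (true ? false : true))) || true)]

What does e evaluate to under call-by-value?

Working:
step 0: ((\x.(if x then (7 + 9) else (7 - (let y = 8 in 3)))) ((if ((true || false) || false) then false else (true && (if true then false else true))) || true))
step 1: [delta@1.0.0.0] ((\x.(if x then (7 + 9) else (7 - (let y = 8 in 3)))) ((if (true || false) then false else (true && (if true then false else true))) || true))
step 2: [delta@1.0.0] ((\x.(if x then (7 + 9) else (7 - (let y = 8 in 3)))) ((if true then false else (true && (if true then false else true))) || true))
step 3: [if@1.0] ((\x.(if x then (7 + 9) else (7 - (let y = 8 in 3)))) (false || true))
step 4: [delta@1] ((\x.(if x then (7 + 9) else (7 - (let y = 8 in 3)))) true)
step 5: [beta@root] (if true then (7 + 9) else (7 - (let y = 8 in 3)))
step 6: [if@root] (7 + 9)
step 7: [delta@root] 16

Answer: 16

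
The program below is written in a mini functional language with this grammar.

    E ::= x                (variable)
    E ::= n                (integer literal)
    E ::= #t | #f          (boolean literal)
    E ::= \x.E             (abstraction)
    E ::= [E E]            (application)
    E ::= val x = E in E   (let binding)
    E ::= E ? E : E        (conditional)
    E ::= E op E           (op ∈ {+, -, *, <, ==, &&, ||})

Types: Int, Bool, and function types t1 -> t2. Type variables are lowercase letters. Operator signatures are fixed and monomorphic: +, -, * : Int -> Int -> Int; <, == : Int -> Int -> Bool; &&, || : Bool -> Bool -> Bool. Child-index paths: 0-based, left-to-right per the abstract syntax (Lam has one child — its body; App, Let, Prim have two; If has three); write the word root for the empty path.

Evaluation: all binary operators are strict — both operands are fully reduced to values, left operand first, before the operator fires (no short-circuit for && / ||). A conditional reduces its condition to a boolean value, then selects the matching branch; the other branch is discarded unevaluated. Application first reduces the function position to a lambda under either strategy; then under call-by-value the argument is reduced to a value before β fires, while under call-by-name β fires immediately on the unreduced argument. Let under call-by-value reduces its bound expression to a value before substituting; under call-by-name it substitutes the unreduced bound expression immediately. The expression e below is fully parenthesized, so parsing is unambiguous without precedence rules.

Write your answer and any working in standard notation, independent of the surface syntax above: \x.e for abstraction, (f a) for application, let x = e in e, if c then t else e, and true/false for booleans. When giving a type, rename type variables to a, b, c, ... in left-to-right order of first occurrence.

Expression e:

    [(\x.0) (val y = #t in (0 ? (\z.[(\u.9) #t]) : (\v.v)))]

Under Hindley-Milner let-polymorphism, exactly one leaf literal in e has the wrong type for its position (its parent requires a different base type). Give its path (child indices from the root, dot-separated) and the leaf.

Trace:
\x._ : a -> Int
let y : Bool
  unify Int ~ Bool
  FAIL: mismatch Int ~ Bool

Answer: 1.1.0 : 0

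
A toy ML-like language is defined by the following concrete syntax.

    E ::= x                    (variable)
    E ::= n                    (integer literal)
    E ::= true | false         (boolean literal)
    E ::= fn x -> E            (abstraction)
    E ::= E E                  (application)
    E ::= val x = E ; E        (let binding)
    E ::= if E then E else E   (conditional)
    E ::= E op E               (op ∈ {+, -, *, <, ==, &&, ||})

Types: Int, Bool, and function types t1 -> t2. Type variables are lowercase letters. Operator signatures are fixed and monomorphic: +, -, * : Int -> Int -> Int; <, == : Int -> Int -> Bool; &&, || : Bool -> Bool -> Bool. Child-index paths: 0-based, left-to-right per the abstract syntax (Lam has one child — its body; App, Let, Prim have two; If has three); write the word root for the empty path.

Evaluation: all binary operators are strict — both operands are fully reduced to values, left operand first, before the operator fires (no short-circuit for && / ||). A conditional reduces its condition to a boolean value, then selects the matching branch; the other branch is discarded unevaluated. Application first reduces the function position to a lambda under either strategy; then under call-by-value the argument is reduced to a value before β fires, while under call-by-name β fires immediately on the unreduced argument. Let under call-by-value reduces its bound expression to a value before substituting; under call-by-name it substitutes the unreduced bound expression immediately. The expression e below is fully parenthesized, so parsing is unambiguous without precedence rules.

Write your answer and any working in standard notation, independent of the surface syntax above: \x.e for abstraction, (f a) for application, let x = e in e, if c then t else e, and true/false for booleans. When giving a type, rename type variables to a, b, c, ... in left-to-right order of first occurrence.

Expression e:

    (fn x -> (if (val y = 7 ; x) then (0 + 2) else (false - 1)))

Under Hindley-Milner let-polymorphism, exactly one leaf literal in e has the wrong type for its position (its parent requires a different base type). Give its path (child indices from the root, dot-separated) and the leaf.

Trace:
let y : Int
x : a
  unify a ~ Bool
  unify Int ~ Int
  unify Int ~ Int
  unify Bool ~ Int
  FAIL: mismatch Bool ~ Int

Answer: 0.2.0 : false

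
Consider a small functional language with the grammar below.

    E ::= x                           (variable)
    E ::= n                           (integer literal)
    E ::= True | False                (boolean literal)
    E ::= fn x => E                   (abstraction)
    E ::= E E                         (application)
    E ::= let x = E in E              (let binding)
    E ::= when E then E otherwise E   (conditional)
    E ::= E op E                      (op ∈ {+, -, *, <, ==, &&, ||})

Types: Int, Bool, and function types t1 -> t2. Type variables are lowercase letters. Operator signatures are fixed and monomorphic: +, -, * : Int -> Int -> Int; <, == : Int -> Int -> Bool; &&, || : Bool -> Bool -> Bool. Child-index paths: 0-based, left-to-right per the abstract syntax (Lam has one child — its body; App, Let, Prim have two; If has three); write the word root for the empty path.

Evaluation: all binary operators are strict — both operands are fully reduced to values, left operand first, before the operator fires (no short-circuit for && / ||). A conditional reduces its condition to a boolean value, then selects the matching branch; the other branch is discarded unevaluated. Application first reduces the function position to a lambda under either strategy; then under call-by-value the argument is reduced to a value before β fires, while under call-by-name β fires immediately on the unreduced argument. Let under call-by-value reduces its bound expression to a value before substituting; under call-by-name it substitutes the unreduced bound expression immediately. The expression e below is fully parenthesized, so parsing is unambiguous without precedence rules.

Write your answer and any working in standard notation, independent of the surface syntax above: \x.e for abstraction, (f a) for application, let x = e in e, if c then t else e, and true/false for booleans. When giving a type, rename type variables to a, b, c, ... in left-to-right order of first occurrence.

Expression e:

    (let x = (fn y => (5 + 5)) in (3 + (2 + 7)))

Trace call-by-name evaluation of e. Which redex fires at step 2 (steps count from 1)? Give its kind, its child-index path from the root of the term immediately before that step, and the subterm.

Answer: delta at 1 : (2 + 7)

Derivation:
step 0: (let x = (\y.(5 + 5)) in (3 + (2 + 7)))
step 1: [let@root] (3 + (2 + 7))
step 2: [delta@1] (3 + 9)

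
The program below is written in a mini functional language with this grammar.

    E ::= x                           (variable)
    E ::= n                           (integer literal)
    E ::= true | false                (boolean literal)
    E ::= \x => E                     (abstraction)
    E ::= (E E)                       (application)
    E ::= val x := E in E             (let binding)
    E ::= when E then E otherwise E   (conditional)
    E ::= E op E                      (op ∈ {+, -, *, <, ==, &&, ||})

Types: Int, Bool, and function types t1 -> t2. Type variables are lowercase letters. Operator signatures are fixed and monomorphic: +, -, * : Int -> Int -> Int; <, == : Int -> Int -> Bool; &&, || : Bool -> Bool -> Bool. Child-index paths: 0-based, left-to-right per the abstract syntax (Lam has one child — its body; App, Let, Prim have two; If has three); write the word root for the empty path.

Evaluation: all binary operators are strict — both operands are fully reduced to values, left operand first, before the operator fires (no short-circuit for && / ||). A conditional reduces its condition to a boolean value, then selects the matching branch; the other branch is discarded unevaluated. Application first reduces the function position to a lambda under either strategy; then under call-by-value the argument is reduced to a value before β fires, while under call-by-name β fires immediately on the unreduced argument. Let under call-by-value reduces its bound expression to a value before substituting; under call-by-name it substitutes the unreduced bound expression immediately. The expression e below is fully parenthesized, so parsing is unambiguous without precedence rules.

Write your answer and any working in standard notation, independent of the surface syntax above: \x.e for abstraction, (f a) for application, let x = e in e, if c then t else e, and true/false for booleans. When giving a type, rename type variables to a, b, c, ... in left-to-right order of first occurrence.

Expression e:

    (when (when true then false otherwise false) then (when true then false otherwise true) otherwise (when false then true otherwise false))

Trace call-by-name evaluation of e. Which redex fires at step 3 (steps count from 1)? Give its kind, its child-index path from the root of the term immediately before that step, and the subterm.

Trace:
step 0: (if (if true then false else false) then (if true then false else true) else (if false then true else false))
step 1: [if@0] (if false then (if true then false else true) else (if false then true else false))
step 2: [if@root] (if false then true else false)
step 3: [if@root] false

Answer: if at root : (if false then true else false)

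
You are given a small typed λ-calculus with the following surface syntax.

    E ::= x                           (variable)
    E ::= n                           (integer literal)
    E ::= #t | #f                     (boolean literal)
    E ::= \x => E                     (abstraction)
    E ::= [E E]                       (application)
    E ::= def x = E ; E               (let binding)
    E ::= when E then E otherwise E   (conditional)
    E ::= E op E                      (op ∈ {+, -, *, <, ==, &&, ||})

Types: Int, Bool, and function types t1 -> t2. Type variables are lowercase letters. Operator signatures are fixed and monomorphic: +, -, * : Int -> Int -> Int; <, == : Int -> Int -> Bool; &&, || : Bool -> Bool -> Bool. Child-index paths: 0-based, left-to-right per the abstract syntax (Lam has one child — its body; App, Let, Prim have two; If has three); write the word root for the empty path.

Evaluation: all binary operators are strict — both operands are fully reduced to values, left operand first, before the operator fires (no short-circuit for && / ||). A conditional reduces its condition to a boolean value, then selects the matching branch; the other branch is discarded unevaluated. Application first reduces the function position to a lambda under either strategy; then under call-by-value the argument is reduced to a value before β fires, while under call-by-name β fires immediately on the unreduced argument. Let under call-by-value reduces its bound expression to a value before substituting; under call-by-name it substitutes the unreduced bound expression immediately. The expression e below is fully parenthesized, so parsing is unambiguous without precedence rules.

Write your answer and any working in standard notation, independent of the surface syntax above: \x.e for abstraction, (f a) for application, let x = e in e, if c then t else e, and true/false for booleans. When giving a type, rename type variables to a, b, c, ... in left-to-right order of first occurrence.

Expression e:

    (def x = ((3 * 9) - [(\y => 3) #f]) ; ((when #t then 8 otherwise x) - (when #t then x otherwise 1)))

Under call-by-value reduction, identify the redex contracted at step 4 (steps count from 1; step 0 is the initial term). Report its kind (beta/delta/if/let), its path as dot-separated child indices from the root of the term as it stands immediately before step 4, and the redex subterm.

Answer: let at root : (let x = 24 in ((if true then 8 else x) - (if true then x else 1)))

Working:
step 0: (let x = ((3 * 9) - ((\y.3) false)) in ((if true then 8 else x) - (if true then x else 1)))
step 1: [delta@0.0] (let x = (27 - ((\y.3) false)) in ((if true then 8 else x) - (if true then x else 1)))
step 2: [beta@0.1] (let x = (27 - 3) in ((if true then 8 else x) - (if true then x else 1)))
step 3: [delta@0] (let x = 24 in ((if true then 8 else x) - (if true then x else 1)))
step 4: [let@root] ((if true then 8 else 24) - (if true then 24 else 1))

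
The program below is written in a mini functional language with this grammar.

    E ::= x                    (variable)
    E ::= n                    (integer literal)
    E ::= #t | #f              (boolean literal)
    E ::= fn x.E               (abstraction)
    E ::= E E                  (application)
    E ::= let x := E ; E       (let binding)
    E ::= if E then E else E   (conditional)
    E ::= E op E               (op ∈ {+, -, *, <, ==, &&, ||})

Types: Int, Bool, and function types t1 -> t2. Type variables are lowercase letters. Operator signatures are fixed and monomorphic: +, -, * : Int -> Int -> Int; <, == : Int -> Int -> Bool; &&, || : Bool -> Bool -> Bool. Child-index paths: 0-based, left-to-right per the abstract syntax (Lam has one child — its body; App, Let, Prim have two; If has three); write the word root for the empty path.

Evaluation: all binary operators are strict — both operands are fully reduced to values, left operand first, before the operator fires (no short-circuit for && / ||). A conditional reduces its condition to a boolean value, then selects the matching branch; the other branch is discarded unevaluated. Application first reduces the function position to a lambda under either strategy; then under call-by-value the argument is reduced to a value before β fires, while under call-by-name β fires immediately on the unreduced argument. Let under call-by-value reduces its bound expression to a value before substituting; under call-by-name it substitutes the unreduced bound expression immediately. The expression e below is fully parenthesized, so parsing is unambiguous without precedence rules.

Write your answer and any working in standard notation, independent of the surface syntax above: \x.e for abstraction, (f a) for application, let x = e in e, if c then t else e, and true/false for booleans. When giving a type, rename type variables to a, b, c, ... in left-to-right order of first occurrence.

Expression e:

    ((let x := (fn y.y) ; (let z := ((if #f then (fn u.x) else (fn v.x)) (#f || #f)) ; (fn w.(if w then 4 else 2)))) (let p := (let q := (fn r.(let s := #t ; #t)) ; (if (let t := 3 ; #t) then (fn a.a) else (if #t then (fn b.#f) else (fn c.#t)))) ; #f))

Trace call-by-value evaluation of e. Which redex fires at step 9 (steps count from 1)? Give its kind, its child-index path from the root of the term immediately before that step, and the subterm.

Trace:
step 0: ((let x = (\y.y) in (let z = ((if false then (\u.x) else (\v.x)) (false || false)) in (\w.(if w then 4 else 2)))) (let p = (let q = (\r.(let s = true in true)) in (if (let t = 3 in true) then (\a.a) else (if true then (\b.false) else (\c.true)))) in false))
step 1: [let@0] ((let z = ((if false then (\u.(\y.y)) else (\v.(\y.y))) (false || false)) in (\w.(if w then 4 else 2))) (let p = (let q = (\r.(let s = true in true)) in (if (let t = 3 in true) then (\a.a) else (if true then (\b.false) else (\c.true)))) in false))
step 2: [if@0.0.0] ((let z = ((\v.(\y.y)) (false || false)) in (\w.(if w then 4 else 2))) (let p = (let q = (\r.(let s = true in true)) in (if (let t = 3 in true) then (\a.a) else (if true then (\b.false) else (\c.true)))) in false))
step 3: [delta@0.0.1] ((let z = ((\v.(\y.y)) false) in (\w.(if w then 4 else 2))) (let p = (let q = (\r.(let s = true in true)) in (if (let t = 3 in true) then (\a.a) else (if true then (\b.false) else (\c.true)))) in false))
step 4: [beta@0.0] ((let z = (\y.y) in (\w.(if w then 4 else 2))) (let p = (let q = (\r.(let s = true in true)) in (if (let t = 3 in true) then (\a.a) else (if true then (\b.false) else (\c.true)))) in false))
step 5: [let@0] ((\w.(if w then 4 else 2)) (let p = (let q = (\r.(let s = true in true)) in (if (let t = 3 in true) then (\a.a) else (if true then (\b.false) else (\c.true)))) in false))
step 6: [let@1.0] ((\w.(if w then 4 else 2)) (let p = (if (let t = 3 in true) then (\a.a) else (if true then (\b.false) else (\c.true))) in false))
step 7: [let@1.0.0] ((\w.(if w then 4 else 2)) (let p = (if true then (\a.a) else (if true then (\b.false) else (\c.true))) in false))
step 8: [if@1.0] ((\w.(if w then 4 else 2)) (let p = (\a.a) in false))
step 9: [let@1] ((\w.(if w then 4 else 2)) false)

Answer: let at 1 : (let p = (\a.a) in false)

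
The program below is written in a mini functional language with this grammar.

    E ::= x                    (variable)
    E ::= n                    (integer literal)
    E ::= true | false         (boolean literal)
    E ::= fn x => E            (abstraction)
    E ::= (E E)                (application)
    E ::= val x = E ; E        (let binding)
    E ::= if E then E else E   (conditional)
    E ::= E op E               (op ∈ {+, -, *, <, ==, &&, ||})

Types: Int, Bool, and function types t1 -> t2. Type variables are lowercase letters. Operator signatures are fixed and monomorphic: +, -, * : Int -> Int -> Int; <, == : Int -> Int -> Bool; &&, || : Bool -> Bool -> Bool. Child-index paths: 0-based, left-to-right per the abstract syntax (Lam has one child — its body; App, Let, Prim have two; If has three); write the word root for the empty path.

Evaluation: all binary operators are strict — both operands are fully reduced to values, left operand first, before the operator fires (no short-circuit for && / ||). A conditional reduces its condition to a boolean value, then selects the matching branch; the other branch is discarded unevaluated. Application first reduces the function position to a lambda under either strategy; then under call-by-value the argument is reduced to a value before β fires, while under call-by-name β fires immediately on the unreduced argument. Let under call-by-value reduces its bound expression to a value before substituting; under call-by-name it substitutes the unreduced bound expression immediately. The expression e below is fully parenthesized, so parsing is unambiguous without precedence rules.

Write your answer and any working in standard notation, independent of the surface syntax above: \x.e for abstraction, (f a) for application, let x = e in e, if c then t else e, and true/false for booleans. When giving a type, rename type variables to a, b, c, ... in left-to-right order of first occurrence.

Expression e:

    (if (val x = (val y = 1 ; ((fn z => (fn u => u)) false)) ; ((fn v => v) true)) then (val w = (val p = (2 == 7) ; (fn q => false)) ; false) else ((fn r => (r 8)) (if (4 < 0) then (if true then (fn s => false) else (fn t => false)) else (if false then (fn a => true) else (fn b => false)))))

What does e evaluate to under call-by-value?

Working:
step 0: (if (let x = (let y = 1 in ((\z.(\u.u)) false)) in ((\v.v) true)) then (let w = (let p = (2 == 7) in (\q.false)) in false) else ((\r.(r 8)) (if (4 < 0) then (if true then (\s.false) else (\t.false)) else (if false then (\a.true) else (\b.false)))))
step 1: [let@0.0] (if (let x = ((\z.(\u.u)) false) in ((\v.v) true)) then (let w = (let p = (2 == 7) in (\q.false)) in false) else ((\r.(r 8)) (if (4 < 0) then (if true then (\s.false) else (\t.false)) else (if false then (\a.true) else (\b.false)))))
step 2: [beta@0.0] (if (let x = (\u.u) in ((\v.v) true)) then (let w = (let p = (2 == 7) in (\q.false)) in false) else ((\r.(r 8)) (if (4 < 0) then (if true then (\s.false) else (\t.false)) else (if false then (\a.true) else (\b.false)))))
step 3: [let@0] (if ((\v.v) true) then (let w = (let p = (2 == 7) in (\q.false)) in false) else ((\r.(r 8)) (if (4 < 0) then (if true then (\s.false) else (\t.false)) else (if false then (\a.true) else (\b.false)))))
step 4: [beta@0] (if true then (let w = (let p = (2 == 7) in (\q.false)) in false) else ((\r.(r 8)) (if (4 < 0) then (if true then (\s.false) else (\t.false)) else (if false then (\a.true) else (\b.false)))))
step 5: [if@root] (let w = (let p = (2 == 7) in (\q.false)) in false)
step 6: [delta@0.0] (let w = (let p = false in (\q.false)) in false)
step 7: [let@0] (let w = (\q.false) in false)
step 8: [let@root] false

Answer: false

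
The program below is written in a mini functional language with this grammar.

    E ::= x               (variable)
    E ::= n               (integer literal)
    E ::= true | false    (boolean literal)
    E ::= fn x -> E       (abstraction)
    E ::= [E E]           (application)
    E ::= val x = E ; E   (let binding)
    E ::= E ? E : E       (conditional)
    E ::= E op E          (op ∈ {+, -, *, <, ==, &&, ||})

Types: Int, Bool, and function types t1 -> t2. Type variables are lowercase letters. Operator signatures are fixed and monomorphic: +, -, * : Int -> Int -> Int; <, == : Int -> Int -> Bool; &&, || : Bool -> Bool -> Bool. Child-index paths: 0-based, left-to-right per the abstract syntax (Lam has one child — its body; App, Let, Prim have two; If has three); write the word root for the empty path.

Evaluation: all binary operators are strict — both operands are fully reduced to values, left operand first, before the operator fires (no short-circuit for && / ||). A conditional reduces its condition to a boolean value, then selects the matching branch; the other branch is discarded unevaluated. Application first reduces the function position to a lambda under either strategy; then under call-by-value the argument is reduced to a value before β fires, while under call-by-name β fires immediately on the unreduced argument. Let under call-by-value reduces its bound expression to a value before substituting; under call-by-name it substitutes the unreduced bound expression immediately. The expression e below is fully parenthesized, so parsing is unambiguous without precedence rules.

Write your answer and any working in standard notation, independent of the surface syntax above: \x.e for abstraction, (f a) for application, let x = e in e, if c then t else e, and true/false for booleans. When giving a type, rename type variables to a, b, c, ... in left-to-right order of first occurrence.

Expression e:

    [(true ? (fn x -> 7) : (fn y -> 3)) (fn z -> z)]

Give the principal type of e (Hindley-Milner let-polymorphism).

Working:
  unify Bool ~ Bool
\x._ : a -> Int
\y._ : b -> Int
  unify a -> Int ~ b -> Int
  unify a ~ b
  unify Int ~ Int
z : c
\z._ : c -> c
  unify b -> Int ~ (c -> c) -> d
  unify b ~ c -> c
  unify Int ~ d
_ _ : Int

Answer: Int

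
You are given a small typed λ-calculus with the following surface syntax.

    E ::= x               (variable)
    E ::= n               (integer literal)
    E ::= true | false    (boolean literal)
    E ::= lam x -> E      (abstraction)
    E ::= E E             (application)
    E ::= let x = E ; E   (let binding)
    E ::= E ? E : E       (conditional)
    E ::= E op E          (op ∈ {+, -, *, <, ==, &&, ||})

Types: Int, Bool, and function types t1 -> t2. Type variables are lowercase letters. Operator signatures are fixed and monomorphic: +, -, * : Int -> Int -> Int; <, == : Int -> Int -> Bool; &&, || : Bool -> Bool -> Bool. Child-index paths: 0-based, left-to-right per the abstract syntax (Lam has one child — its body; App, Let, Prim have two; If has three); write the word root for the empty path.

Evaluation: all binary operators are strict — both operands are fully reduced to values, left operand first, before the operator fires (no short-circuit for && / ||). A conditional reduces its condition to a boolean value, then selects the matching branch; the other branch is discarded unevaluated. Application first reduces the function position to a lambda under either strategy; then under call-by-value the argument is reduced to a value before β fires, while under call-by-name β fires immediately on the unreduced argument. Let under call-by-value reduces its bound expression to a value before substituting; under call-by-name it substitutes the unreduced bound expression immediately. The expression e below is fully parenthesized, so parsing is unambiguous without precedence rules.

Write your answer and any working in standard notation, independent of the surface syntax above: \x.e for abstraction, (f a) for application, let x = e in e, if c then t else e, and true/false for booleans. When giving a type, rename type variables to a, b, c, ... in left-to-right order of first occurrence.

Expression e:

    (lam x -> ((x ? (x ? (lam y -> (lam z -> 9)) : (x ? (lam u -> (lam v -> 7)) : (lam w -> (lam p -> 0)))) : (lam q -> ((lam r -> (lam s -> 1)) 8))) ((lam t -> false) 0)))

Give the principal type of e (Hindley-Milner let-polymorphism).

Answer: Bool -> a -> Int

Working:
x : a
  unify a ~ Bool
x : Bool
  unify Bool ~ Bool
\z._ : c -> Int
\y._ : b -> c -> Int
x : Bool
  unify Bool ~ Bool
\v._ : e -> Int
\u._ : d -> e -> Int
\p._ : g -> Int
\w._ : f -> g -> Int
  unify d -> e -> Int ~ f -> g -> Int
  unify d ~ f
  unify e -> Int ~ g -> Int
  unify e ~ g
  unify Int ~ Int
  unify b -> c -> Int ~ f -> g -> Int
  unify b ~ f
  unify c -> Int ~ g -> Int
  unify c ~ g
  unify Int ~ Int
\s._ : j -> Int
\r._ : i -> j -> Int
  unify i -> j -> Int ~ Int -> k
  unify i ~ Int
  unify j -> Int ~ k
_ _ : j -> Int
\q._ : h -> j -> Int
  unify f -> g -> Int ~ h -> j -> Int
  unify f ~ h
  unify g -> Int ~ j -> Int
  unify g ~ j
  unify Int ~ Int
\t._ : l -> Bool
  unify l -> Bool ~ Int -> m
  unify l ~ Int
  unify Bool ~ m
_ _ : Bool
  unify h -> j -> Int ~ Bool -> n
  unify h ~ Bool
  unify j -> Int ~ n
_ _ : j -> Int
\x._ : Bool -> j -> Int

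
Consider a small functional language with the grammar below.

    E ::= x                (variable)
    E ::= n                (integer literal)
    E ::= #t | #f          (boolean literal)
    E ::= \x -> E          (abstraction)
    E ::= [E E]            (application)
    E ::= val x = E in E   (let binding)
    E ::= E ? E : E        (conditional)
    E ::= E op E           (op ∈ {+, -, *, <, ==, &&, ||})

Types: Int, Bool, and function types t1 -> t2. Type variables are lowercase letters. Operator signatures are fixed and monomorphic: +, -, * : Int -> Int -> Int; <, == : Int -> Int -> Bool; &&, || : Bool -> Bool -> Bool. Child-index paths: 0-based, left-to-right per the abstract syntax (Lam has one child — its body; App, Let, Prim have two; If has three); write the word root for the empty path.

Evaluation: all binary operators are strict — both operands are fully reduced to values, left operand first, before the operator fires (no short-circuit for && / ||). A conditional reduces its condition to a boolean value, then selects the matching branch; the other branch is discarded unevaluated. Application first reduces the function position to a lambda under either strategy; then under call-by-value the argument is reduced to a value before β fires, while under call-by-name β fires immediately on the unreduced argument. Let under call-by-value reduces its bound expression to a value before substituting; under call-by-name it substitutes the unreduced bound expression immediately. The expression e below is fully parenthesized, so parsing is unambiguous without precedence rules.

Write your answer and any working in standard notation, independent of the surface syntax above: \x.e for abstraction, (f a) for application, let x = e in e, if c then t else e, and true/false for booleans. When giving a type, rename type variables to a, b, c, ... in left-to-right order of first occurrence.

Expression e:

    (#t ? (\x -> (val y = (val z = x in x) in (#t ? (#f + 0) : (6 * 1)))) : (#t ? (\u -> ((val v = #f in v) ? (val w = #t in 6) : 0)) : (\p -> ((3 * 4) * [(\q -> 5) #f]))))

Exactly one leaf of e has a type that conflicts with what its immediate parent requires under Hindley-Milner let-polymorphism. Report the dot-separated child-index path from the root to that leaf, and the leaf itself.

Trace:
  unify Bool ~ Bool
x : a
let z : a
x : a
let y : a
  unify Bool ~ Bool
  unify Bool ~ Int
  FAIL: mismatch Bool ~ Int

Answer: 1.0.1.1.0 : false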